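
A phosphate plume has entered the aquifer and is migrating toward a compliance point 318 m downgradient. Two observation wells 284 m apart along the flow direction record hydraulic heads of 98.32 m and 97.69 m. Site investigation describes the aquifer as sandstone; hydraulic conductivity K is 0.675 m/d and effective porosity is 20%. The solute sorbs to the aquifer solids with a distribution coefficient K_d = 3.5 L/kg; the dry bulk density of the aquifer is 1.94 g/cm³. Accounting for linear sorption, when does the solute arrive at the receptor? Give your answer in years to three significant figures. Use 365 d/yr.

Hydraulic gradient i = (98.32 − 97.69) / 284 = 0.63 / 284 = 0.002218
q = Ki = 0.675 × 0.002218 = 0.001497 m/d
v = Ki/n = 0.675·0.002218/0.20 = 0.007487 m/d
Retardation R = 1 + ρ_b·K_d/n = 1 + 1.94×3.5/0.20 = 34.95
Contaminant velocity v_c = v/R = 0.007487/34.95 = 2.142e-4 m/d
t = L/v_c = 318/2.142e-4 = 1.484e6 d
   = 1.484e6/365 = 4070 yr

4070 years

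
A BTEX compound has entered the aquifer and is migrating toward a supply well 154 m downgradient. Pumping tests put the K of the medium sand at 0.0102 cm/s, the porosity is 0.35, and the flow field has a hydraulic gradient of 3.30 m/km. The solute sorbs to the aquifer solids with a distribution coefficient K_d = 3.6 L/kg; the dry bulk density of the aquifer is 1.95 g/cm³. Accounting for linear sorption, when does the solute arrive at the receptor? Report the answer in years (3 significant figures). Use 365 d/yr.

107 years

K = 0.0102 cm/s × 864 = 8.813 m/d
Darcy flux q = K·i = 8.813 × 0.0033 = 0.02908 m/d
v_s = q/n_e = 0.02908/0.35 = 0.08309 m/d
Retardation R = 1 + ρ_b·K_d/n = 1 + 1.95×3.6/0.35 = 21.06
Contaminant velocity v_c = v/R = 0.08309/21.06 = 0.003946 m/d
t = L/v_c = 154/0.003946 = 39030 d
   = 39030/365 = 107 yr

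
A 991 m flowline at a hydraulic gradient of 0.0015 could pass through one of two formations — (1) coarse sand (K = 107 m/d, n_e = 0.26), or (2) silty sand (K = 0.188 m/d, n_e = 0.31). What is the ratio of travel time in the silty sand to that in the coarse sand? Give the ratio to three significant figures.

Unit 1 (coarse sand): v = 107×0.0015/0.26 = 0.6173 m/d, t = 991/0.6173 = 1605 d
Unit 2 (silty sand): v = 0.188×0.0015/0.31 = 9.097e-4 m/d, t = 991/9.097e-4 = 1.089e6 d
t(silty sand) / t(coarse sand) = 1.089e6/1605 = 679

679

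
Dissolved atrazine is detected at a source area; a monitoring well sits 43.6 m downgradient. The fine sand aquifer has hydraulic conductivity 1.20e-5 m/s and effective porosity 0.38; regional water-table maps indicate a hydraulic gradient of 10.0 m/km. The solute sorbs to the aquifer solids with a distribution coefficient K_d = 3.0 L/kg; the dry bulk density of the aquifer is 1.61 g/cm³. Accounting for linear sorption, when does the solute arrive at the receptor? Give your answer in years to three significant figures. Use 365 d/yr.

60.0 years

K = 1.20e-5 m/s × 86400 s/d = 1.037 m/d
q = Ki = 1.037 × 0.010 = 0.01037 m/d
v_s = q/n_e = 0.01037/0.38 = 0.02728 m/d
Retardation R = 1 + ρ_b·K_d/n = 1 + 1.61×3.0/0.38 = 13.71
Contaminant velocity v_c = v/R = 0.02728/13.71 = 0.001990 m/d
t = L/v_c = 43.6/0.001990 = 21910 d
   = 21910/365 = 60.0 yr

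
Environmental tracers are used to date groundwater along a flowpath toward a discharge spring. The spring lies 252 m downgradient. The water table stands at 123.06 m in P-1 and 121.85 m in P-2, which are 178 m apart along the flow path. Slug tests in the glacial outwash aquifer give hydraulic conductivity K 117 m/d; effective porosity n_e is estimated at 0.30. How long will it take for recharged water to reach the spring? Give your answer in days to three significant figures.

Hydraulic gradient i = (123.06 − 121.85) / 178 = 1.21 / 178 = 0.006798
q = Ki = 117 × 0.006798 = 0.7953 m/d
Average linear velocity = 0.7953 / 0.30 = 2.651 m/d
t = L / v = 252 / 2.651 = 95.05 d

95.1 days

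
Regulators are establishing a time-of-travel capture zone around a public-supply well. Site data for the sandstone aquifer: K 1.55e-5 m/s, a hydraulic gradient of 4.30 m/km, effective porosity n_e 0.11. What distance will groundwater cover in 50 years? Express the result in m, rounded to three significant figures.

955 m

K = 1.55e-5 m/s × 86400 s/d = 1.339 m/d
Darcy flux q = K·i = 1.339 × 0.0043 = 0.005759 m/d
Average linear velocity = 0.005759 / 0.11 = 0.05235 m/d
T = 50 yr × 365 = 18250 d
L = v × T = 0.05235 × 18250 = 955.4 m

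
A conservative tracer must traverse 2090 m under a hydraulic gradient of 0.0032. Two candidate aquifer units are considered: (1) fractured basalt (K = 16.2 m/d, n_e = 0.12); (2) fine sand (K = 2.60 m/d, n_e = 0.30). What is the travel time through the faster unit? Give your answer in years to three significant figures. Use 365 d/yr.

13.3 years

Unit 1 (fractured basalt): v = 16.2×0.0032/0.12 = 0.4320 m/d, t = 2090/0.4320 = 4838 d
Unit 2 (fine sand): v = 2.60×0.0032/0.30 = 0.02773 m/d, t = 2090/0.02773 = 75360 d
Faster: 4838 d / 365 = 13.3 yr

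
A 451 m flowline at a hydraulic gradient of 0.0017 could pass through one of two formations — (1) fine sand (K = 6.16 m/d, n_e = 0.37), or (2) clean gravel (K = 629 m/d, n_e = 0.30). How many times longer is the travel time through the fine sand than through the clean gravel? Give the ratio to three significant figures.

Unit 1 (fine sand): v = 6.16×0.0017/0.37 = 0.02830 m/d, t = 451/0.02830 = 15930 d
Unit 2 (clean gravel): v = 629×0.0017/0.30 = 3.564 m/d, t = 451/3.564 = 126.5 d
t(fine sand) / t(clean gravel) = 15930/126.5 = 126

126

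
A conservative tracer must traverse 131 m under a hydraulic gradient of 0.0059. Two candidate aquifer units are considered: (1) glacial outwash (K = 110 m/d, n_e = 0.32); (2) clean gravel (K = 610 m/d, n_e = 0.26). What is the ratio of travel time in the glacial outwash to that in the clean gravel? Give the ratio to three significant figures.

Unit 1 (glacial outwash): v = 110×0.0059/0.32 = 2.028 m/d, t = 131/2.028 = 64.59 d
Unit 2 (clean gravel): v = 610×0.0059/0.26 = 13.84 m/d, t = 131/13.84 = 9.464 d
t(glacial outwash) / t(clean gravel) = 64.59/9.464 = 6.83

6.83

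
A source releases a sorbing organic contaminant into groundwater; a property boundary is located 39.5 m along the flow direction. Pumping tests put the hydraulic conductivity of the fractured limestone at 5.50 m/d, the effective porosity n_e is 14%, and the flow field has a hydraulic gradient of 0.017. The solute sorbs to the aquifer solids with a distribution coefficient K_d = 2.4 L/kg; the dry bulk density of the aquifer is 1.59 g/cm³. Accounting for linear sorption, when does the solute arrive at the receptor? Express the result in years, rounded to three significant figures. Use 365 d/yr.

4.58 years

Specific discharge q = 5.50 × 0.017 = 0.09350 m/d
v = Ki/n = 5.50·0.017/0.14 = 0.6679 m/d
Retardation R = 1 + ρ_b·K_d/n = 1 + 1.59×2.4/0.14 = 28.26
Contaminant velocity v_c = v/R = 0.6679/28.26 = 0.02363 m/d
t = L/v_c = 39.5/0.02363 = 1671 d
   = 1671/365 = 4.58 yr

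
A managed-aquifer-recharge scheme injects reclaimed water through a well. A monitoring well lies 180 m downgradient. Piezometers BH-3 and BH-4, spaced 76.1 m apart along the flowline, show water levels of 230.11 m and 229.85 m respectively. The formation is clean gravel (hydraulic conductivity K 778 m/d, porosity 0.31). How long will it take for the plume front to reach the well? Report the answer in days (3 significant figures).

21.0 days

Hydraulic gradient i = (230.11 − 229.85) / 76.1 = 0.26 / 76.1 = 0.003417
Darcy flux q = K·i = 778 × 0.003417 = 2.658 m/d
Average linear velocity = 2.658 / 0.31 = 8.574 m/d
t = L / v = 180 / 8.574 = 20.99 d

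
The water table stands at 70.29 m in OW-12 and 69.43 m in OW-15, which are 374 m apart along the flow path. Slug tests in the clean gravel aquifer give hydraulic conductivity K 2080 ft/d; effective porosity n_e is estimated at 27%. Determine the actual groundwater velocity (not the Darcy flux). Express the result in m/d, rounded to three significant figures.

Hydraulic gradient i = (70.29 − 69.43) / 374 = 0.86 / 374 = 0.002299
K = 2080 ft/d × 0.3048 = 634.0 m/d
q = Ki = 634.0 × 0.002299 = 1.458 m/d
Seepage velocity v = q / n = 1.458 / 0.27 = 5.399 m/d

5.40 m/d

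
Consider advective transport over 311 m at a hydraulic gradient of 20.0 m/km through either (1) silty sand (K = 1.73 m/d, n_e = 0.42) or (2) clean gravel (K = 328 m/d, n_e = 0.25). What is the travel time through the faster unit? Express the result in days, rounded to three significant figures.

Unit 1 (silty sand): v = 1.73×0.020/0.42 = 0.08238 m/d, t = 311/0.08238 = 3775 d
Unit 2 (clean gravel): v = 328×0.020/0.25 = 26.24 m/d, t = 311/26.24 = 11.85 d
Faster unit: t = 11.9 d

11.9 days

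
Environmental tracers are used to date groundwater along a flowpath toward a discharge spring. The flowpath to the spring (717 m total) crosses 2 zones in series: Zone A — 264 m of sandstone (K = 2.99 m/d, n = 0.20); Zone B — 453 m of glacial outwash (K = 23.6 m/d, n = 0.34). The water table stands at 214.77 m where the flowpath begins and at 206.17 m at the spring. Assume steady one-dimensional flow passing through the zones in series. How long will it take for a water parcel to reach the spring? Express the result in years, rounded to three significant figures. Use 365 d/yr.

Total head drop ΔH = 214.77 − 206.17 = 8.60 m
Continuity: the same q passes through each zone, so ΔH = q·Σ(L_j/K_j) — the zones act as resistances in series.
Σ(L/K) = 264/2.99 + 453/23.6 = 88.29 + 19.19 = 107.5 d
q = ΔH / Σ(L/K) = 8.60 / 107.5 = 0.08001 m/d (same in every zone)
Zone A: v = q/n = 0.08001/0.20 = 0.4000 m/d → t_A = 264/0.4000 = 659.9 d
Zone B: v = q/n = 0.08001/0.34 = 0.2353 m/d → t_B = 453/0.2353 = 1925 d
Total t = 659.9 + 1925 = 2585 d
   = 2585 / 365 = 7.08 yr

7.08 years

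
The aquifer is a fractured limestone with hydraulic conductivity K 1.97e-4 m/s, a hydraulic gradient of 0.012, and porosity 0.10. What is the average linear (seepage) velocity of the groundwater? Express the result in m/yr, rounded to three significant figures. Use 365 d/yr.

746 m/yr

K = 1.97e-4 m/s × 86400 s/d = 17.02 m/d
Specific discharge q = 17.02 × 0.012 = 0.2042 m/d
v = Ki/n = 17.02·0.012/0.10 = 2.042 m/d
   = 2.042 × 365 = 746 m/yr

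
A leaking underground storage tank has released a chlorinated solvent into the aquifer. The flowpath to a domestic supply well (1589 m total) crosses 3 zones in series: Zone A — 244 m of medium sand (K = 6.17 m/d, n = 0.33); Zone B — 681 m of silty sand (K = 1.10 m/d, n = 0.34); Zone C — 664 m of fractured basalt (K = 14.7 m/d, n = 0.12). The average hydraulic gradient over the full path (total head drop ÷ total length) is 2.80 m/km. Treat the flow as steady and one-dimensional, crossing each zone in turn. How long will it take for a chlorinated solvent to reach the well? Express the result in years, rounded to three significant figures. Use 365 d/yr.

170 years

Steady 1-D flow in series ⇒ the Darcy flux q is identical in every zone and the zone head losses add (resistances L/K in series).
Σ(L/K) = 244/6.17 + 681/1.10 + 664/14.7 = 39.55 + 619.1 + 45.17 = 703.8 d
K_eq = L_total / Σ(L/K) = 1589 / 703.8 = 2.258 m/d
q = K_eq · i = 2.258 × 0.0028 = 0.006322 m/d (same in every zone)
Zone A: v = q/n = 0.006322/0.33 = 0.01916 m/d → t_A = 244/0.01916 = 12740 d
Zone B: v = q/n = 0.006322/0.34 = 0.01859 m/d → t_B = 681/0.01859 = 36630 d
Zone C: v = q/n = 0.006322/0.12 = 0.05268 m/d → t_C = 664/0.05268 = 12600 d
Total t = 12740 + 36630 + 12600 = 61970 d
   = 61970 / 365 = 170 yr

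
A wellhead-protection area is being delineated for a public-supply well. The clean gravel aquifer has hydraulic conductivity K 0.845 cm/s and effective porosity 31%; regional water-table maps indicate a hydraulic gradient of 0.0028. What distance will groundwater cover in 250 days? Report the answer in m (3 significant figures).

1650 m

K = 0.845 cm/s × 864 = 730.1 m/d
Darcy flux q = K·i = 730.1 × 0.0028 = 2.044 m/d
v = Ki/n = 730.1·0.0028/0.31 = 6.594 m/d
L = v × T = 6.594 × 250 = 1649 m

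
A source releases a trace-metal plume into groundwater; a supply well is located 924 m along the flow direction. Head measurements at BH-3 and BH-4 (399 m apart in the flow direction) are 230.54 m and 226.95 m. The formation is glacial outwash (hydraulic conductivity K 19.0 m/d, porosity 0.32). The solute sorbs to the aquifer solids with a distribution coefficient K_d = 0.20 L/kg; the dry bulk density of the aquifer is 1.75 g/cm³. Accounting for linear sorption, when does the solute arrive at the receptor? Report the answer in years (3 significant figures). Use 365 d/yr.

Hydraulic gradient i = (230.54 − 226.95) / 399 = 3.59 / 399 = 0.008997
q = Ki = 19.0 × 0.008997 = 0.1710 m/d
v = Ki/n = 19.0·0.008997/0.32 = 0.5342 m/d
Retardation R = 1 + ρ_b·K_d/n = 1 + 1.75×0.20/0.32 = 2.094
Contaminant velocity v_c = v/R = 0.5342/2.094 = 0.2552 m/d
t = L/v_c = 924/0.2552 = 3621 d
   = 3621/365 = 9.92 yr

9.92 years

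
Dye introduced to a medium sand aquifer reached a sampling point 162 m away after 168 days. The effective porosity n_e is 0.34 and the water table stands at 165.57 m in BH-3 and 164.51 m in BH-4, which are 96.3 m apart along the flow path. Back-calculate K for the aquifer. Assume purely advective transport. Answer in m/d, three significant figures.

29.8 m/d

Hydraulic gradient i = (165.57 − 164.51) / 96.3 = 1.06 / 96.3 = 0.01101
v = L / t = 162 / 168 = 0.9643 m/d
K = v · n / i = 0.9643 × 0.34 / 0.01101 = 29.8 m/d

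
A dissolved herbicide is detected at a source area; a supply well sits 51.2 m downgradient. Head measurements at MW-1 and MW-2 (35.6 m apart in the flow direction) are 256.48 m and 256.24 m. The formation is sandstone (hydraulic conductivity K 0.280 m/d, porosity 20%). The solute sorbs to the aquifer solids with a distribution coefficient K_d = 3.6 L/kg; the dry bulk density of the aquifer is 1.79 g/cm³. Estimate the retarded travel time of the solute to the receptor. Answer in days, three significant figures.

Hydraulic gradient i = (256.48 − 256.24) / 35.6 = 0.24 / 35.6 = 0.006742
q = Ki = 0.280 × 0.006742 = 0.001888 m/d
v = Ki/n = 0.280·0.006742/0.20 = 0.009438 m/d
Retardation R = 1 + ρ_b·K_d/n = 1 + 1.79×3.6/0.20 = 33.22
Contaminant velocity v_c = v/R = 0.009438/33.22 = 2.841e-4 m/d
t = L/v_c = 51.2/2.841e-4 = 180200 d

180000 days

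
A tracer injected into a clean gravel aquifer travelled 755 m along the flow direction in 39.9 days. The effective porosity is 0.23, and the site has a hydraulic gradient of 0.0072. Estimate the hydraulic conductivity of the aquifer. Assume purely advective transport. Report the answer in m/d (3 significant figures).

604 m/d

v = L / t = 755 / 39.9 = 18.92 m/d
K = v · n / i = 18.92 × 0.23 / 0.0072 = 604 m/d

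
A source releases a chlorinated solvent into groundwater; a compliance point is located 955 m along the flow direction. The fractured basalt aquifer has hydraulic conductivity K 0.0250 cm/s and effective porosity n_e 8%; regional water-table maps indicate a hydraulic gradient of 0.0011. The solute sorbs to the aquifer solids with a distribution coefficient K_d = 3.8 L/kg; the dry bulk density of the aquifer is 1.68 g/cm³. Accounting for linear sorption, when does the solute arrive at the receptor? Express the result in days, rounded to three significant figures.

K = 0.0250 cm/s × 864 = 21.60 m/d
q = Ki = 21.60 × 0.0011 = 0.02376 m/d
Average linear velocity = 0.02376 / 0.08 = 0.2970 m/d
Retardation R = 1 + ρ_b·K_d/n = 1 + 1.68×3.8/0.08 = 80.80
Contaminant velocity v_c = v/R = 0.2970/80.80 = 0.003676 m/d
t = L/v_c = 955/0.003676 = 259800 d

260000 days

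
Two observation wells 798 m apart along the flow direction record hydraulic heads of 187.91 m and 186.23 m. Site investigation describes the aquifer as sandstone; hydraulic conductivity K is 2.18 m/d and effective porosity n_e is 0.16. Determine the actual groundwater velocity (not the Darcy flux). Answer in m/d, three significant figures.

Hydraulic gradient i = (187.91 − 186.23) / 798 = 1.68 / 798 = 0.002105
Darcy flux q = K·i = 2.18 × 0.002105 = 0.004589 m/d
v_s = q/n_e = 0.004589/0.16 = 0.02868 m/d

0.0287 m/d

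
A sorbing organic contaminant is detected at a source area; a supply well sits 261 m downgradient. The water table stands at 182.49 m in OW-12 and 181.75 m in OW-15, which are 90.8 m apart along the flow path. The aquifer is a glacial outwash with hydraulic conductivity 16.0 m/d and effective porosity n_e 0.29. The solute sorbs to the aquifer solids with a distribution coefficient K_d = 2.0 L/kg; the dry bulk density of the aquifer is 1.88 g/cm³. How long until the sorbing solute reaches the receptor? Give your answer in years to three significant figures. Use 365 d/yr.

22.2 years

Hydraulic gradient i = (182.49 − 181.75) / 90.8 = 0.74 / 90.8 = 0.008150
q = Ki = 16.0 × 0.008150 = 0.1304 m/d
Seepage velocity v = q / n = 0.1304 / 0.29 = 0.4496 m/d
Retardation R = 1 + ρ_b·K_d/n = 1 + 1.88×2.0/0.29 = 13.97
Contaminant velocity v_c = v/R = 0.4496/13.97 = 0.03220 m/d
t = L/v_c = 261/0.03220 = 8106 d
   = 8106/365 = 22.2 yr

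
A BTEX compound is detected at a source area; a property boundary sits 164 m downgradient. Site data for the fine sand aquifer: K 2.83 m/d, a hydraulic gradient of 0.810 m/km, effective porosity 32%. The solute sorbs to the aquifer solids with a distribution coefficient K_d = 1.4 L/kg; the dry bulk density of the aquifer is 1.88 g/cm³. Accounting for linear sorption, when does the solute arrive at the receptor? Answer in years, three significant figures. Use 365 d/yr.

579 years

q = Ki = 2.83 × 8.1e-4 = 0.002292 m/d
v = Ki/n = 2.83·8.1e-4/0.32 = 0.007163 m/d
Retardation R = 1 + ρ_b·K_d/n = 1 + 1.88×1.4/0.32 = 9.225
Contaminant velocity v_c = v/R = 0.007163/9.225 = 7.765e-4 m/d
t = L/v_c = 164/7.765e-4 = 211200 d
   = 211200/365 = 579 yr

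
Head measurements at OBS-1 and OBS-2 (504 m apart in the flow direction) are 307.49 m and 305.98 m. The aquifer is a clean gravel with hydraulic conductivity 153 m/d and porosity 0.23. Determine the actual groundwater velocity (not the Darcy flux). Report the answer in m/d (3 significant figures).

Hydraulic gradient i = (307.49 − 305.98) / 504 = 1.51 / 504 = 0.002996
Specific discharge q = 153 × 0.002996 = 0.4584 m/d
Average linear velocity = 0.4584 / 0.23 = 1.993 m/d

1.99 m/d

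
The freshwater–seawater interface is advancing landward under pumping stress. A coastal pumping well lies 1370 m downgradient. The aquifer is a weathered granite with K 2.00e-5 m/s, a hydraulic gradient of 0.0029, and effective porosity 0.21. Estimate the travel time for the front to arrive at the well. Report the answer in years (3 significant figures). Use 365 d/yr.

157 years

K = 2.00e-5 m/s × 86400 s/d = 1.728 m/d
Specific discharge q = 1.728 × 0.0029 = 0.005011 m/d
Seepage velocity v = q / n = 0.005011 / 0.21 = 0.02386 m/d
t = L / v = 1370 / 0.02386 = 57410 d
   = 57410 / 365 = 157 yr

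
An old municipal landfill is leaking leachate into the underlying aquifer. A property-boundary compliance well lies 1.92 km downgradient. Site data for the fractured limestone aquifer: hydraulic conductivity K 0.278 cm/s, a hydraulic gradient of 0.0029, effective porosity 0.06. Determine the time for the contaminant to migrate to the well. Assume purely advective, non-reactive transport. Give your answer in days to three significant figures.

K = 0.278 cm/s × 864 = 240.2 m/d
Darcy flux q = K·i = 240.2 × 0.0029 = 0.6966 m/d
Seepage velocity v = q / n = 0.6966 / 0.06 = 11.61 m/d
L = 1.92 km = 1920 m
t = L / v = 1920 / 11.61 = 165.4 d

165 days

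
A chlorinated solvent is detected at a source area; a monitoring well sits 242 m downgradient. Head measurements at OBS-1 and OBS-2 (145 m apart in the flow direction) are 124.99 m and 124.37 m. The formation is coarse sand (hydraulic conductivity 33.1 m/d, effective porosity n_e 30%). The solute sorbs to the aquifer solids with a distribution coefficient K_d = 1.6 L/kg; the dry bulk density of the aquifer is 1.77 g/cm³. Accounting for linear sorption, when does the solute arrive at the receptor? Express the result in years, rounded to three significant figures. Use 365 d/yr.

14.7 years

Hydraulic gradient i = (124.99 − 124.37) / 145 = 0.62 / 145 = 0.004276
Specific discharge q = 33.1 × 0.004276 = 0.1415 m/d
Seepage velocity v = q / n = 0.1415 / 0.30 = 0.4718 m/d
Retardation R = 1 + ρ_b·K_d/n = 1 + 1.77×1.6/0.30 = 10.44
Contaminant velocity v_c = v/R = 0.4718/10.44 = 0.04519 m/d
t = L/v_c = 242/0.04519 = 5355 d
   = 5355/365 = 14.7 yr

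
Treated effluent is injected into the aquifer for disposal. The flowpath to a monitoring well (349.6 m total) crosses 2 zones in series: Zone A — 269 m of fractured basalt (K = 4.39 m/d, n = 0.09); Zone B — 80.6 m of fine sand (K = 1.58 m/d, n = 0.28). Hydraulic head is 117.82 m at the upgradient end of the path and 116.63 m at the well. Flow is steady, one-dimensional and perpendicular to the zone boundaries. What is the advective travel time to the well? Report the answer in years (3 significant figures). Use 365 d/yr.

12.1 years

Total head drop ΔH = 117.82 − 116.63 = 1.19 m
Steady 1-D flow in series ⇒ the Darcy flux q is identical in every zone and the zone head losses add (resistances L/K in series).
Σ(L/K) = 269/4.39 + 80.6/1.58 = 61.28 + 51.01 = 112.3 d
q = ΔH / Σ(L/K) = 1.19 / 112.3 = 0.01060 m/d (same in every zone)
Zone A: v = q/n = 0.01060/0.09 = 0.1178 m/d → t_A = 269/0.1178 = 2284 d
Zone B: v = q/n = 0.01060/0.28 = 0.03785 m/d → t_B = 80.6/0.03785 = 2130 d
Total t = 2284 + 2130 = 4414 d
   = 4414 / 365 = 12.1 yr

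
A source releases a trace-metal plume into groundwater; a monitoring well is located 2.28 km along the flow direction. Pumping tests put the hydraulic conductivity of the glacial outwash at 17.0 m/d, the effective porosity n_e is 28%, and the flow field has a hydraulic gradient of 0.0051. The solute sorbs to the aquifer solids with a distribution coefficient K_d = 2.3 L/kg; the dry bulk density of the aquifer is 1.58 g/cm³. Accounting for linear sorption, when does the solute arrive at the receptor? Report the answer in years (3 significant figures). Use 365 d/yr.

282 years

Specific discharge q = 17.0 × 0.0051 = 0.08670 m/d
Seepage velocity v = q / n = 0.08670 / 0.28 = 0.3096 m/d
Retardation R = 1 + ρ_b·K_d/n = 1 + 1.58×2.3/0.28 = 13.98
Contaminant velocity v_c = v/R = 0.3096/13.98 = 0.02215 m/d
L = 2.28 km = 2280 m
t = L/v_c = 2280/0.02215 = 102900 d
   = 102900/365 = 282 yr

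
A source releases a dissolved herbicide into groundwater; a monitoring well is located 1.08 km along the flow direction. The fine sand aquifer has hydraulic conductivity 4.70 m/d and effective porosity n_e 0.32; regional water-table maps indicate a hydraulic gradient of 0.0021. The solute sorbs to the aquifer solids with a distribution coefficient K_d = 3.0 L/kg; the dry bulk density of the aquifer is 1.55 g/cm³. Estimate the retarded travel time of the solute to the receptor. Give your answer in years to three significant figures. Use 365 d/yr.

1490 years

q = Ki = 4.70 × 0.0021 = 0.009870 m/d
v = Ki/n = 4.70·0.0021/0.32 = 0.03084 m/d
Retardation R = 1 + ρ_b·K_d/n = 1 + 1.55×3.0/0.32 = 15.53
Contaminant velocity v_c = v/R = 0.03084/15.53 = 0.001986 m/d
L = 1.08 km = 1080 m
t = L/v_c = 1080/0.001986 = 543800 d
   = 543800/365 = 1490 yr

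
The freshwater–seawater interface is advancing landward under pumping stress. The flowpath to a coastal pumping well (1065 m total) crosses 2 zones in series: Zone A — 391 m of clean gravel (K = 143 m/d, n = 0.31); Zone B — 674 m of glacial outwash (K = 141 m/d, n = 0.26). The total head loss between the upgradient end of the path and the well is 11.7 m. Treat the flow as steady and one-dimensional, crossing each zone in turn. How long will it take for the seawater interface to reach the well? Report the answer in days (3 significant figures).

190 days

Steady 1-D flow in series ⇒ the Darcy flux q is identical in every zone and the zone head losses add (resistances L/K in series).
Σ(L/K) = 391/143 + 674/141 = 2.734 + 4.780 = 7.514 d
q = ΔH / Σ(L/K) = 11.7 / 7.514 = 1.557 m/d (same in every zone)
Zone A: v = q/n = 1.557/0.31 = 5.023 m/d → t_A = 391/5.023 = 77.85 d
Zone B: v = q/n = 1.557/0.26 = 5.988 m/d → t_B = 674/5.988 = 112.5 d
Total t = 77.85 + 112.5 = 190.4 d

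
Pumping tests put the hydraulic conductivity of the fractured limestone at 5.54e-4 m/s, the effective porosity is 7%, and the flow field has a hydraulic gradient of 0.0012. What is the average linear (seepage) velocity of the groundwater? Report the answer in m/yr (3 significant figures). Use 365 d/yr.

K = 5.54e-4 m/s × 86400 s/d = 47.87 m/d
q = Ki = 47.87 × 0.0012 = 0.05744 m/d
Seepage velocity v = q / n = 0.05744 / 0.07 = 0.8206 m/d
   = 0.8206 × 365 = 300 m/yr

300 m/yr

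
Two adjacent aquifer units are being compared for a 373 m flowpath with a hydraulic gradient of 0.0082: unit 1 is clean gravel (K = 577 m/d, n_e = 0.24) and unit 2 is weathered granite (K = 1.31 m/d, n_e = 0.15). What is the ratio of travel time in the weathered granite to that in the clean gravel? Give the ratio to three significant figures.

275

Unit 1 (clean gravel): v = 577×0.0082/0.24 = 19.71 m/d, t = 373/19.71 = 18.92 d
Unit 2 (weathered granite): v = 1.31×0.0082/0.15 = 0.07161 m/d, t = 373/0.07161 = 5209 d
t(weathered granite) / t(clean gravel) = 5209/18.92 = 275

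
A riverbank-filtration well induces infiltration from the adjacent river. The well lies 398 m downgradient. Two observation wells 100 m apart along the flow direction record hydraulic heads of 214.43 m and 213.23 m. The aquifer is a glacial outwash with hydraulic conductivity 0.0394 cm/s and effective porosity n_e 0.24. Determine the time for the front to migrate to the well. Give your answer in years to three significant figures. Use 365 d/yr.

Hydraulic gradient i = (214.43 − 213.23) / 100 = 1.20 / 100 = 0.01200
K = 0.0394 cm/s × 864 = 34.04 m/d
q = Ki = 34.04 × 0.01200 = 0.4085 m/d
v = Ki/n = 34.04·0.01200/0.24 = 1.702 m/d
t = L / v = 398 / 1.702 = 233.8 d
   = 233.8 / 365 = 0.641 yr

0.641 years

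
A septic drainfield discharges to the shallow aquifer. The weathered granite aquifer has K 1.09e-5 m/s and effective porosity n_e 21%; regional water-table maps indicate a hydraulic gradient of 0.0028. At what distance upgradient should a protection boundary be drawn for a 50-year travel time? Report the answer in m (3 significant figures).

K = 1.09e-5 m/s × 86400 s/d = 0.9418 m/d
Darcy flux q = K·i = 0.9418 × 0.0028 = 0.002637 m/d
v = Ki/n = 0.9418·0.0028/0.21 = 0.01256 m/d
T = 50 yr × 365 = 18250 d
L = v × T = 0.01256 × 18250 = 229.2 m

229 m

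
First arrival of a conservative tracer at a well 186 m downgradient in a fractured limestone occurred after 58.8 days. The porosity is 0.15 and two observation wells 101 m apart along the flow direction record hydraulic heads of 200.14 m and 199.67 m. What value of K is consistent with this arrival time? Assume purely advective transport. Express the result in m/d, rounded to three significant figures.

Hydraulic gradient i = (200.14 − 199.67) / 101 = 0.47 / 101 = 0.004653
v = L / t = 186 / 58.8 = 3.163 m/d
K = v · n / i = 3.163 × 0.15 / 0.004653 = 102 m/d

102 m/d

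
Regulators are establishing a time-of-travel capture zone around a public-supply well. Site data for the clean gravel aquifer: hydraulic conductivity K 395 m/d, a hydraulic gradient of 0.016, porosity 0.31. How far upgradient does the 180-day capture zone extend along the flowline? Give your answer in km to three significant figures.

Specific discharge q = 395 × 0.016 = 6.320 m/d
v = Ki/n = 395·0.016/0.31 = 20.39 m/d
L = v × T = 20.39 × 180 = 3670 m
   = 3.67 km

3.67 km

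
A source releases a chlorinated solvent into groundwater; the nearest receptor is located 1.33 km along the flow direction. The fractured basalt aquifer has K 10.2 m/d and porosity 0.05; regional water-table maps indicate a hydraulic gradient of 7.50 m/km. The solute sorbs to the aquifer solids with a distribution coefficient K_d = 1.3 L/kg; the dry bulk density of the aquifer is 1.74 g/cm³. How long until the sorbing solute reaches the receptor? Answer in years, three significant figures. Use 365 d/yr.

Darcy flux q = K·i = 10.2 × 0.0075 = 0.07650 m/d
v = Ki/n = 10.2·0.0075/0.05 = 1.530 m/d
Retardation R = 1 + ρ_b·K_d/n = 1 + 1.74×1.3/0.05 = 46.24
Contaminant velocity v_c = v/R = 1.530/46.24 = 0.03309 m/d
L = 1.33 km = 1330 m
t = L/v_c = 1330/0.03309 = 40200 d
   = 40200/365 = 110 yr

110 years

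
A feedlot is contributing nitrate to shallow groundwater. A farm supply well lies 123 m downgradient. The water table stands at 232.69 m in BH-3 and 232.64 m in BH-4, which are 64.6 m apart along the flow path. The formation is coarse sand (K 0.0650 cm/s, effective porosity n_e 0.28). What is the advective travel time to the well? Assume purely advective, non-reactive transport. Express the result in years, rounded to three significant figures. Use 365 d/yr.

2.17 years

Hydraulic gradient i = (232.69 − 232.64) / 64.6 = 0.05 / 64.6 = 7.740e-4
K = 0.0650 cm/s × 864 = 56.16 m/d
Specific discharge q = 56.16 × 7.740e-4 = 0.04347 m/d
v = Ki/n = 56.16·7.740e-4/0.28 = 0.1552 m/d
t = L / v = 123 / 0.1552 = 792.3 d
   = 792.3 / 365 = 2.17 yr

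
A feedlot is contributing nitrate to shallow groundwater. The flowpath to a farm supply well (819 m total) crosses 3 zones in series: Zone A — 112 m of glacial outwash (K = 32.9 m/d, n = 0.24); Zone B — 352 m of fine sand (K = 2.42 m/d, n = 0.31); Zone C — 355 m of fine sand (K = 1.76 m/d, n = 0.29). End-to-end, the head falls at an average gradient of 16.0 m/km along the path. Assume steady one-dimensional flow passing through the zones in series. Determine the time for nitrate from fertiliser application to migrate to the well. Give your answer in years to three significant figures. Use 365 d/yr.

17.5 years

For zones in series the flux q is common to all zones; the equivalent conductivity is the harmonic (thickness-weighted) mean, K_eq = L_total / Σ(L_j/K_j).
Σ(L/K) = 112/32.9 + 352/2.42 + 355/1.76 = 3.404 + 145.5 + 201.7 = 350.6 d
K_eq = L_total / Σ(L/K) = 819 / 350.6 = 2.336 m/d
q = K_eq · i = 2.336 × 0.016 = 0.03738 m/d (same in every zone)
Zone A: v = q/n = 0.03738/0.24 = 0.1557 m/d → t_A = 112/0.1557 = 719.1 d
Zone B: v = q/n = 0.03738/0.31 = 0.1206 m/d → t_B = 352/0.1206 = 2919 d
Zone C: v = q/n = 0.03738/0.29 = 0.1289 m/d → t_C = 355/0.1289 = 2754 d
Total t = 719.1 + 2919 + 2754 = 6392 d
   = 6392 / 365 = 17.5 yr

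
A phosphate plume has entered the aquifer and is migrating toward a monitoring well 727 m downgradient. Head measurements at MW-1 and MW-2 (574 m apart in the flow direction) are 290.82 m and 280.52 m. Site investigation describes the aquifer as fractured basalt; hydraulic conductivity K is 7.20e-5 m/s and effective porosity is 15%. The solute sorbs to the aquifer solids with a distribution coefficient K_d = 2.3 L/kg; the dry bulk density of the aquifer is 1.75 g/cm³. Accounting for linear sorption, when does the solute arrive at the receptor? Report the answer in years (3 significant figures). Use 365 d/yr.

Hydraulic gradient i = (290.82 − 280.52) / 574 = 10.30 / 574 = 0.01794
K = 7.20e-5 m/s × 86400 s/d = 6.221 m/d
Specific discharge q = 6.221 × 0.01794 = 0.1116 m/d
Average linear velocity = 0.1116 / 0.15 = 0.7442 m/d
Retardation R = 1 + ρ_b·K_d/n = 1 + 1.75×2.3/0.15 = 27.83
Contaminant velocity v_c = v/R = 0.7442/27.83 = 0.02674 m/d
t = L/v_c = 727/0.02674 = 27190 d
   = 27190/365 = 74.5 yr

74.5 years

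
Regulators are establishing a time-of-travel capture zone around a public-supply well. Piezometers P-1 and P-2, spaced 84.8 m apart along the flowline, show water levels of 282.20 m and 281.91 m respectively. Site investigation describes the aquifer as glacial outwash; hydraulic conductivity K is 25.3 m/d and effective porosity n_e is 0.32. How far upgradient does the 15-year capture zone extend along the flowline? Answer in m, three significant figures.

1480 m

Hydraulic gradient i = (282.20 − 281.91) / 84.8 = 0.29 / 84.8 = 0.003420
Darcy flux q = K·i = 25.3 × 0.003420 = 0.08652 m/d
v_s = q/n_e = 0.08652/0.32 = 0.2704 m/d
T = 15 yr × 365 = 5475 d
L = v × T = 0.2704 × 5475 = 1480 m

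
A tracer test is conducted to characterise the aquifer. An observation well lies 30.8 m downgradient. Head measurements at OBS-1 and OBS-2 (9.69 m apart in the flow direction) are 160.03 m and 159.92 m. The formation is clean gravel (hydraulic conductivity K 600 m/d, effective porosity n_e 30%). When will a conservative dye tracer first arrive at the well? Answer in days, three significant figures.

1.36 days

Hydraulic gradient i = (160.03 − 159.92) / 9.69 = 0.11 / 9.69 = 0.01135
Darcy flux q = K·i = 600 × 0.01135 = 6.811 m/d
v_s = q/n_e = 6.811/0.30 = 22.70 m/d
t = L / v = 30.8 / 22.70 = 1.357 d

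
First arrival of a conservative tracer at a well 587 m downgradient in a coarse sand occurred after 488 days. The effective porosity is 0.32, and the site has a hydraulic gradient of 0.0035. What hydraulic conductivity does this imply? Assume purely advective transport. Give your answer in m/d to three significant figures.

v = L / t = 587 / 488 = 1.203 m/d
K = v · n / i = 1.203 × 0.32 / 0.0035 = 110 m/d

110 m/d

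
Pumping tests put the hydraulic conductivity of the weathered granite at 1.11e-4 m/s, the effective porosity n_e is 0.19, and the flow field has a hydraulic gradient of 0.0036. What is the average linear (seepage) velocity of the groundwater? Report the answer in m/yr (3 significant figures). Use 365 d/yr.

K = 1.11e-4 m/s × 86400 s/d = 9.590 m/d
Darcy flux q = K·i = 9.590 × 0.0036 = 0.03453 m/d
Average linear velocity = 0.03453 / 0.19 = 0.1817 m/d
   = 0.1817 × 365 = 66.3 m/yr

66.3 m/yr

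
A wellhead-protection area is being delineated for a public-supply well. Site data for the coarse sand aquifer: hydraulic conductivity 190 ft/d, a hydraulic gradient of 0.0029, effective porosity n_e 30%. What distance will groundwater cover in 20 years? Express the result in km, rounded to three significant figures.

4.09 km

K = 190 ft/d × 0.3048 = 57.91 m/d
q = Ki = 57.91 × 0.0029 = 0.1679 m/d
v = Ki/n = 57.91·0.0029/0.30 = 0.5598 m/d
T = 20 yr × 365 = 7300 d
L = v × T = 0.5598 × 7300 = 4087 m
   = 4.09 km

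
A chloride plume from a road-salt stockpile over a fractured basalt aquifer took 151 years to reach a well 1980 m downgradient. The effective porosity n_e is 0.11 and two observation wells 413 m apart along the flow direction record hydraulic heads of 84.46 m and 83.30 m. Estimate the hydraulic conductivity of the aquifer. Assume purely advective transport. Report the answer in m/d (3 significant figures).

Hydraulic gradient i = (84.46 − 83.30) / 413 = 1.16 / 413 = 0.002809
t = 151 years = 55120 d
v = L / t = 1980 / 55120 = 0.03592 m/d
K = v · n / i = 0.03592 × 0.11 / 0.002809 = 1.41 m/d

1.41 m/d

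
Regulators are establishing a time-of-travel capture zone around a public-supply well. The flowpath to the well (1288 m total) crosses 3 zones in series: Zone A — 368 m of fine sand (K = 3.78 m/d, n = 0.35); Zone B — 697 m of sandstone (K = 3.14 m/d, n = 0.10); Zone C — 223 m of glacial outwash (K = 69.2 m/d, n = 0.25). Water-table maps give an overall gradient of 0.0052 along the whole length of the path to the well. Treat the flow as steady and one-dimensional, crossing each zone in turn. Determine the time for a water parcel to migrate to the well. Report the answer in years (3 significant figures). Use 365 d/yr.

Continuity: the same q passes through each zone, so ΔH = q·Σ(L_j/K_j) — the zones act as resistances in series.
Σ(L/K) = 368/3.78 + 697/3.14 + 223/69.2 = 97.35 + 222.0 + 3.223 = 322.6 d
K_eq = L_total / Σ(L/K) = 1288 / 322.6 = 3.993 m/d
q = K_eq · i = 3.993 × 0.0052 = 0.02076 m/d (same in every zone)
Zone A: v = q/n = 0.02076/0.35 = 0.05933 m/d → t_A = 368/0.05933 = 6203 d
Zone B: v = q/n = 0.02076/0.10 = 0.2076 m/d → t_B = 697/0.2076 = 3357 d
Zone C: v = q/n = 0.02076/0.25 = 0.08306 m/d → t_C = 223/0.08306 = 2685 d
Total t = 6203 + 3357 + 2685 = 12240 d
   = 12240 / 365 = 33.5 yr

33.5 years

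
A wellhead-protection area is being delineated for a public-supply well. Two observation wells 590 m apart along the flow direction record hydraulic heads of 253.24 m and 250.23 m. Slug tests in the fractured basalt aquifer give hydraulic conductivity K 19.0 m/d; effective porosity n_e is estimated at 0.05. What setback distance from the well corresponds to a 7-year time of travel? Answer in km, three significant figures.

4.95 km

Hydraulic gradient i = (253.24 − 250.23) / 590 = 3.01 / 590 = 0.005102
Specific discharge q = 19.0 × 0.005102 = 0.09693 m/d
v = Ki/n = 19.0·0.005102/0.05 = 1.939 m/d
T = 7 yr × 365 = 2555 d
L = v × T = 1.939 × 2555 = 4953 m
   = 4.95 km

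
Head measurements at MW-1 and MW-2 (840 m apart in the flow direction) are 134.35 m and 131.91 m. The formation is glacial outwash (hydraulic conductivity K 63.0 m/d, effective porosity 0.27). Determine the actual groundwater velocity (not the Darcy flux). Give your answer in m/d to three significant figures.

0.678 m/d

Hydraulic gradient i = (134.35 − 131.91) / 840 = 2.44 / 840 = 0.002905
Specific discharge q = 63.0 × 0.002905 = 0.1830 m/d
Average linear velocity = 0.1830 / 0.27 = 0.6778 m/d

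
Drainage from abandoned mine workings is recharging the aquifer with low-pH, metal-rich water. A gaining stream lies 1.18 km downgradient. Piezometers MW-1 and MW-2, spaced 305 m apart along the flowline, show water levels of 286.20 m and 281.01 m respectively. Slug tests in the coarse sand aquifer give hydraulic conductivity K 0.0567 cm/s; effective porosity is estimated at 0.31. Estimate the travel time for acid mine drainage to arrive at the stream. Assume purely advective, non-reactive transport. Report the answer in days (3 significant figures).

Hydraulic gradient i = (286.20 − 281.01) / 305 = 5.19 / 305 = 0.01702
K = 0.0567 cm/s × 864 = 48.99 m/d
Specific discharge q = 48.99 × 0.01702 = 0.8336 m/d
v_s = q/n_e = 0.8336/0.31 = 2.689 m/d
L = 1.18 km = 1180 m
t = L / v = 1180 / 2.689 = 438.8 d

439 days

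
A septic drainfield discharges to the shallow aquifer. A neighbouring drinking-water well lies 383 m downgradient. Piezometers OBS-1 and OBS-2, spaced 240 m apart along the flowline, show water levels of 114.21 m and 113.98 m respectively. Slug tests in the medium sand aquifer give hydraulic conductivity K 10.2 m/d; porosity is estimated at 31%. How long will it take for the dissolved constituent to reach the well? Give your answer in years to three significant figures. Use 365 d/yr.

Hydraulic gradient i = (114.21 − 113.98) / 240 = 0.23 / 240 = 9.583e-4
Darcy flux q = K·i = 10.2 × 9.583e-4 = 0.009775 m/d
Seepage velocity v = q / n = 0.009775 / 0.31 = 0.03153 m/d
t = L / v = 383 / 0.03153 = 12150 d
   = 12150 / 365 = 33.3 yr

33.3 years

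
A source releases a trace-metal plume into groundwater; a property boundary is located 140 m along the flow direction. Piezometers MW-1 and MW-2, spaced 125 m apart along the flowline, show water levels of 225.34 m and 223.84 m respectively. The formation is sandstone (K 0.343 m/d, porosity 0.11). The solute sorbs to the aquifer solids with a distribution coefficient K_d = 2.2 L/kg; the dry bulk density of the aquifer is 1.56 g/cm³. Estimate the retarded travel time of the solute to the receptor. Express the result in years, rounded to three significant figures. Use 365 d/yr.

Hydraulic gradient i = (225.34 − 223.84) / 125 = 1.50 / 125 = 0.01200
Darcy flux q = K·i = 0.343 × 0.01200 = 0.004116 m/d
Seepage velocity v = q / n = 0.004116 / 0.11 = 0.03742 m/d
Retardation R = 1 + ρ_b·K_d/n = 1 + 1.56×2.2/0.11 = 32.20
Contaminant velocity v_c = v/R = 0.03742/32.20 = 0.001162 m/d
t = L/v_c = 140/0.001162 = 120500 d
   = 120500/365 = 330 yr

330 years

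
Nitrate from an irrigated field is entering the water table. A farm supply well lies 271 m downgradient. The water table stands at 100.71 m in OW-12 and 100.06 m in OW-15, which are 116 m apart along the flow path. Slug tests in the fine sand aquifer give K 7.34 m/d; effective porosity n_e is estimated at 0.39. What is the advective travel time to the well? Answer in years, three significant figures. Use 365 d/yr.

Hydraulic gradient i = (100.71 − 100.06) / 116 = 0.65 / 116 = 0.005603
q = Ki = 7.34 × 0.005603 = 0.04113 m/d
Average linear velocity = 0.04113 / 0.39 = 0.1055 m/d
t = L / v = 271 / 0.1055 = 2570 d
   = 2570 / 365 = 7.04 yr

7.04 years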